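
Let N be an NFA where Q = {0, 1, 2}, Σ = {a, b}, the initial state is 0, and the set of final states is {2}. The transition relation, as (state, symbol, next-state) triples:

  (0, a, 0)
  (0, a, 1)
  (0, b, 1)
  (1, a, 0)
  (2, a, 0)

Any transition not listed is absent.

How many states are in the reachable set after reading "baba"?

1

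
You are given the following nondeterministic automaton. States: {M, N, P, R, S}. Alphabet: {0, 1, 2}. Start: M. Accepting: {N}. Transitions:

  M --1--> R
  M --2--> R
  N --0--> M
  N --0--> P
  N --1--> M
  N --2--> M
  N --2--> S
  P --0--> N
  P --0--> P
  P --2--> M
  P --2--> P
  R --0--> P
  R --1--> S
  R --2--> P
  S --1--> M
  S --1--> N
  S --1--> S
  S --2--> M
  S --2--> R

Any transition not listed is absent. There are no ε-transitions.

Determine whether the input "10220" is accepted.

Yes

Start in {M}.
Read '1': {M} → {R}.
Read '0': {R} → {P}.
Read '2': {P} → {M, P}.
Read '2': {M, P} → {M, P, R}.
Read '0': {M, P, R} → {N, P}.
The final set {N, P} contains the accepting state N.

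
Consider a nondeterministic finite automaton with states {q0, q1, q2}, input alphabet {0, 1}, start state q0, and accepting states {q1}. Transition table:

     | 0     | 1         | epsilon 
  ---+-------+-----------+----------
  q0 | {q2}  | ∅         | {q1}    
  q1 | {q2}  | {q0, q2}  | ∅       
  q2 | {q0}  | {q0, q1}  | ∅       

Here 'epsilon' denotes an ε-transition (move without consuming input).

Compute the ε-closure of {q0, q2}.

{q0, q1, q2}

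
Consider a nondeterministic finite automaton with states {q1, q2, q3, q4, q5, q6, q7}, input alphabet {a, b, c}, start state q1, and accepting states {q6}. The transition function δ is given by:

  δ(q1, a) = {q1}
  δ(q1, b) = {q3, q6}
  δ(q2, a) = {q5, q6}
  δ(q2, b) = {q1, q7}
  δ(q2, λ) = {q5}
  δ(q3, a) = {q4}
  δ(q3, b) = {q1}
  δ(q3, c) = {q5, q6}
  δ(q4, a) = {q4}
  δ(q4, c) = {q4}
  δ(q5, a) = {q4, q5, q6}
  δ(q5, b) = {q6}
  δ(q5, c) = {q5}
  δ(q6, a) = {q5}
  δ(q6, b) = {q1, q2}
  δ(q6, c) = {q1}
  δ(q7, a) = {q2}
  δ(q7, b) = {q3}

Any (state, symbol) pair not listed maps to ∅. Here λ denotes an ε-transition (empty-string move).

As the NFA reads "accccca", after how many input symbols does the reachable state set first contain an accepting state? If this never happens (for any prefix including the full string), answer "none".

Start in {q1}.
Read 'a': q1→{q1}; now {q1}.
Read 'c': q1→∅; now ∅.
The set is empty and remains empty for the remaining 5 symbols.
No reachable set along the way intersects F.

none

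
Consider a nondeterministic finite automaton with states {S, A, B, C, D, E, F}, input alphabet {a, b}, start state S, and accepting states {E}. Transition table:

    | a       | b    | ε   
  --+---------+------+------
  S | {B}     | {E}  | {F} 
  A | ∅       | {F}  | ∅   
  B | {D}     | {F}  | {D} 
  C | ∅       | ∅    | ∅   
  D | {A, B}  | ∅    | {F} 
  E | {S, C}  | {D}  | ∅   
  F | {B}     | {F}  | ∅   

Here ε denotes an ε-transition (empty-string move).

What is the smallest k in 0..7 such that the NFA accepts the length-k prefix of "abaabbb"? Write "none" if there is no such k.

Start: ε-closure({S}) = {S, F}.
Read 'a': {S, F} → {B, D, F}.
Read 'b': {B, D, F} → {F}.
Read 'a': {F} → {B, D, F}.
Read 'a': {B, D, F} → {A, B, D, F}.
Read 'b': {A, B, D, F} → {F}.
Read 'b': {F} → {F}.
Read 'b': {F} → {F}.
No reachable set along the way intersects F.

none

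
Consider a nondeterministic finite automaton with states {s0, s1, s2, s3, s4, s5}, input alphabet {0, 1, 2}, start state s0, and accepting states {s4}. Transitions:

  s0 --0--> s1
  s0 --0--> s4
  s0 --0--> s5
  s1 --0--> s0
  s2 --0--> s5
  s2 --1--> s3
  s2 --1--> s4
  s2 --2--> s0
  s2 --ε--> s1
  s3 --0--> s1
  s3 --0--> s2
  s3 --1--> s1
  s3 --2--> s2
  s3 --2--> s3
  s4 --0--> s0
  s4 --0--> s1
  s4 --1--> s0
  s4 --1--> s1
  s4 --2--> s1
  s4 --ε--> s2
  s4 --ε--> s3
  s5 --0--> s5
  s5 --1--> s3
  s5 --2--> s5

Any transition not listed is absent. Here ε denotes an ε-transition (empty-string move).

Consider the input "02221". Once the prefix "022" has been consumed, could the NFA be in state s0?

Start in {s0}.
Read '0': s0→{s1, s4, s5}; union {s1, s4, s5}; ε-closure = {s1, s2, s3, s4, s5}.
Read '2': s1→∅, s2→{s0}, s3→{s2, s3}, s4→{s1}, s5→{s5}; now {s0, s1, s2, s3, s5}.
Read '2': s0→∅, s1→∅, s2→{s0}, s3→{s2, s3}, s5→{s5}; union {s0, s2, s3, s5}; ε-closure = {s0, s1, s2, s3, s5}.
State s0 is in {s0, s1, s2, s3, s5}.

Yes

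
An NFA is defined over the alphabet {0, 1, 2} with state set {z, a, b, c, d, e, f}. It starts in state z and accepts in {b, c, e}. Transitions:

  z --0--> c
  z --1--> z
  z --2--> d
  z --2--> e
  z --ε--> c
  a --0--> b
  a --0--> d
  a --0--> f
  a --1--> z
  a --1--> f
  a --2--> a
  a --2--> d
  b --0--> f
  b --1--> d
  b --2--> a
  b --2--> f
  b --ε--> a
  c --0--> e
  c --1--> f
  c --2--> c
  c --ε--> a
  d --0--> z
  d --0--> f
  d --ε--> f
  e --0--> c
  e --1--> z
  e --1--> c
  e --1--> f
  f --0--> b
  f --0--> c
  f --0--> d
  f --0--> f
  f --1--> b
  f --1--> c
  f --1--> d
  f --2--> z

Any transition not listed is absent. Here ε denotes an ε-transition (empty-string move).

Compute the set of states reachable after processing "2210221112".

{z, a, c, d, e, f}

Start: ε-closure({z}) = {z, a, c}.
Read '2': z→{d, e}, a→{a, d}, c→{c}; union {a, c, d, e}; ε-closure = {a, c, d, e, f}.
Read '2': a→{a, d}, c→{c}, d→∅, e→∅, f→{z}; union {z, a, c, d}; ε-closure = {z, a, c, d, f}.
Read '1': z→{z}, a→{z, f}, c→{f}, d→∅, f→{b, c, d}; union {z, b, c, d, f}; ε-closure = {z, a, b, c, d, f}.
Read '0': z→{c}, a→{b, d, f}, b→{f}, c→{e}, d→{z, f}, f→{b, c, d, f}; union {z, b, c, d, e, f}; ε-closure = {z, a, b, c, d, e, f}.
Read '2': z→{d, e}, a→{a, d}, b→{a, f}, c→{c}, d→∅, e→∅, f→{z}; now {z, a, c, d, e, f}.
Read '2': z→{d, e}, a→{a, d}, c→{c}, d→∅, e→∅, f→{z}; union {z, a, c, d, e}; ε-closure = {z, a, c, d, e, f}.
Read '1': z→{z}, a→{z, f}, c→{f}, d→∅, e→{z, c, f}, f→{b, c, d}; union {z, b, c, d, f}; ε-closure = {z, a, b, c, d, f}.
Read '1': z→{z}, a→{z, f}, b→{d}, c→{f}, d→∅, f→{b, c, d}; union {z, b, c, d, f}; ε-closure = {z, a, b, c, d, f}.
Read '1': z→{z}, a→{z, f}, b→{d}, c→{f}, d→∅, f→{b, c, d}; union {z, b, c, d, f}; ε-closure = {z, a, b, c, d, f}.
Read '2': z→{d, e}, a→{a, d}, b→{a, f}, c→{c}, d→∅, f→{z}; now {z, a, c, d, e, f}.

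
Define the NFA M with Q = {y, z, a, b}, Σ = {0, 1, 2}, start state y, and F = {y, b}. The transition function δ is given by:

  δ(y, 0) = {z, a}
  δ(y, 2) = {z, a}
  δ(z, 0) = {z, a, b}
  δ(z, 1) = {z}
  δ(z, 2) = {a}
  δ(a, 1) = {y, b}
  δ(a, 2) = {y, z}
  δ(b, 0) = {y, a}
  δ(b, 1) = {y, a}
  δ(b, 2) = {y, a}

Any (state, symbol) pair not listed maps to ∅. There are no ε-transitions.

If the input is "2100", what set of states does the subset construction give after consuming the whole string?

{y, z, a, b}

Start in {y}.
Read '2': y→{z, a}; now {z, a}.
Read '1': z→{z}, a→{y, b}; now {y, z, b}.
Read '0': y→{z, a}, z→{z, a, b}, b→{y, a}; now {y, z, a, b}.
Read '0': y→{z, a}, z→{z, a, b}, a→∅, b→{y, a}; now {y, z, a, b}.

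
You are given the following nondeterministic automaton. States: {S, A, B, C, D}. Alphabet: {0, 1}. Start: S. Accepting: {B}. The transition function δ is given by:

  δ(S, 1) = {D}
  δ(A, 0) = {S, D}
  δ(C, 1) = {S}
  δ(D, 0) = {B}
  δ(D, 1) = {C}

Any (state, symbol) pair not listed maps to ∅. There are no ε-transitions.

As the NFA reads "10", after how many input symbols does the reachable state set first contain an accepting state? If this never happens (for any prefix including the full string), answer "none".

2

Start in {S}.
Read '1': S→{D}; now {D}.
Read '0': D→{B}; now {B}.
None of the earlier sets intersect F, but {B} does.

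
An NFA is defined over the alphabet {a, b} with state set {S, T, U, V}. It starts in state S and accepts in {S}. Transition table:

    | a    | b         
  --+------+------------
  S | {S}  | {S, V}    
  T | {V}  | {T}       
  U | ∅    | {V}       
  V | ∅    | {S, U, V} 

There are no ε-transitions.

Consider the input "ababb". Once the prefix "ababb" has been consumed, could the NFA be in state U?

Start in {S}.
Read 'a': {S} → {S}.
Read 'b': {S} → {S, V}.
Read 'a': {S, V} → {S}.
Read 'b': {S} → {S, V}.
Read 'b': {S, V} → {S, U, V}.
State U is in {S, U, V}.

Yes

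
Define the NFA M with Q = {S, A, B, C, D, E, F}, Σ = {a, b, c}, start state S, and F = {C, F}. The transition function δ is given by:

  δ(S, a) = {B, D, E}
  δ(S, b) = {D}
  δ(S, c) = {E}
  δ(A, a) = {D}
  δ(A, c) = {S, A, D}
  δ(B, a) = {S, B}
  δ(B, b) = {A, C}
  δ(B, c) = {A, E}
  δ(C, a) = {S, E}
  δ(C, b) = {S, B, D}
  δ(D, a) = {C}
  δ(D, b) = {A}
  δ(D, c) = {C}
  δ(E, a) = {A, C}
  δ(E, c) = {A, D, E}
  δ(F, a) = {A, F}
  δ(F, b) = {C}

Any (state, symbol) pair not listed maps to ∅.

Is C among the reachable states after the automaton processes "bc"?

Start in {S}.
Read 'b': S→{D}; now {D}.
Read 'c': D→{C}; now {C}.
State C is in {C}.

Yes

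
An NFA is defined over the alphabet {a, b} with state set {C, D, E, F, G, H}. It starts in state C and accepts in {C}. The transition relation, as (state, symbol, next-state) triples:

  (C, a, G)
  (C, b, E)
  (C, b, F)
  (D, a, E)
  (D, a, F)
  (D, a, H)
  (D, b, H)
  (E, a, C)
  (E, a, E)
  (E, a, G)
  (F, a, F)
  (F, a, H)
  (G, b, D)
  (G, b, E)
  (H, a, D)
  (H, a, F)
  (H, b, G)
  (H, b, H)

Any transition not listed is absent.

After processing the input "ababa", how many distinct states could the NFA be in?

6

Start in {C}.
Read 'a': C→{G}; now {G}.
Read 'b': G→{D, E}; now {D, E}.
Read 'a': D→{E, F, H}, E→{C, E, G}; now {C, E, F, G, H}.
Read 'b': C→{E, F}, E→∅, F→∅, G→{D, E}, H→{G, H}; now {D, E, F, G, H}.
Read 'a': D→{E, F, H}, E→{C, E, G}, F→{F, H}, G→∅, H→{D, F}; now {C, D, E, F, G, H}.
That set has 6 states.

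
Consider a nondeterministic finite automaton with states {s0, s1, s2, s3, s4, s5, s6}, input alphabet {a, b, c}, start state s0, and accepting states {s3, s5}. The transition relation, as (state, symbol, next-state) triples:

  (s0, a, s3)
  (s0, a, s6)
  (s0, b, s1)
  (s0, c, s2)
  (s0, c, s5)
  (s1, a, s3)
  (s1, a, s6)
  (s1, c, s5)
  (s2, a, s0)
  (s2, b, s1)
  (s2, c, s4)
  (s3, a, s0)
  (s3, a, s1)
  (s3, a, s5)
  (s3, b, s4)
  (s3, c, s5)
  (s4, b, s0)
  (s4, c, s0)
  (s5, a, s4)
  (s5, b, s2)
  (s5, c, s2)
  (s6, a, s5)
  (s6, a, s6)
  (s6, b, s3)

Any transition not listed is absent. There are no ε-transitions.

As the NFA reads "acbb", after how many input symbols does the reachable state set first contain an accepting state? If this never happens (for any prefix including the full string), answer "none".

1

Start in {s0}.
Read 'a': {s0} → {s3, s6}.
None of the earlier sets intersect F, but {s3, s6} does.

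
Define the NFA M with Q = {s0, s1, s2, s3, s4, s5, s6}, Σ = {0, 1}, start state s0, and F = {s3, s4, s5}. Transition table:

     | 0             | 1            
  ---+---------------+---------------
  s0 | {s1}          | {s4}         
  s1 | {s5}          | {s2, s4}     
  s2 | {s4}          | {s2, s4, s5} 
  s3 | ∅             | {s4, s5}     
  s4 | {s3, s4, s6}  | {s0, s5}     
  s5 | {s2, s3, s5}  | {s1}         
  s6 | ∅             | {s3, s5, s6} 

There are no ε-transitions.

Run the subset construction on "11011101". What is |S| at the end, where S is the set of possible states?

7

Start in {s0}.
Read '1': {s0} → {s4}.
Read '1': {s4} → {s0, s5}.
Read '0': {s0, s5} → {s1, s2, s3, s5}.
Read '1': {s1, s2, s3, s5} → {s1, s2, s4, s5}.
Read '1': {s1, s2, s4, s5} → {s0, s1, s2, s4, s5}.
Read '1': {s0, s1, s2, s4, s5} → {s0, s1, s2, s4, s5}.
Read '0': {s0, s1, s2, s4, s5} → {s1, s2, s3, s4, s5, s6}.
Read '1': {s1, s2, s3, s4, s5, s6} → {s0, s1, s2, s3, s4, s5, s6}.
That set has 7 states.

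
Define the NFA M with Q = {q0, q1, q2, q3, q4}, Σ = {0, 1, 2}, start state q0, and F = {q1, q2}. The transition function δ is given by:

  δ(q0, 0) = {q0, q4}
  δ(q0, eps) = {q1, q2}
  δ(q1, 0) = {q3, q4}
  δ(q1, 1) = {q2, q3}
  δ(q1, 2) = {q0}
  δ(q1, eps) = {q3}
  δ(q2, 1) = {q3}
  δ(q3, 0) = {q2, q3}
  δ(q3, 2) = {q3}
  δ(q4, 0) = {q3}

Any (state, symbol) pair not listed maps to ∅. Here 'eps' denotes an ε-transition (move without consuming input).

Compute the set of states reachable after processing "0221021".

∅

Start: ε-closure({q0}) = {q0, q1, q2, q3}.
Read '0': q0→{q0, q4}, q1→{q3, q4}, q2→∅, q3→{q2, q3}; union {q0, q2, q3, q4}; ε-closure = {q0, q1, q2, q3, q4}.
Read '2': q0→∅, q1→{q0}, q2→∅, q3→{q3}, q4→∅; union {q0, q3}; ε-closure = {q0, q1, q2, q3}.
Read '2': q0→∅, q1→{q0}, q2→∅, q3→{q3}; union {q0, q3}; ε-closure = {q0, q1, q2, q3}.
Read '1': q0→∅, q1→{q2, q3}, q2→{q3}, q3→∅; now {q2, q3}.
Read '0': q2→∅, q3→{q2, q3}; now {q2, q3}.
Read '2': q2→∅, q3→{q3}; now {q3}.
Read '1': q3→∅; now ∅.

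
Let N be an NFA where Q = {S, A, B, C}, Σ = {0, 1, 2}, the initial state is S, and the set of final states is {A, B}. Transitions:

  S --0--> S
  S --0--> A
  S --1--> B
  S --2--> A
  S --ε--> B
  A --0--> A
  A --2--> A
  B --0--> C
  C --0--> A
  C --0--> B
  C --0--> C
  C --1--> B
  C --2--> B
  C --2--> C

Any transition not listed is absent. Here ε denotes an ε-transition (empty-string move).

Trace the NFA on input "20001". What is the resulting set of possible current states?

∅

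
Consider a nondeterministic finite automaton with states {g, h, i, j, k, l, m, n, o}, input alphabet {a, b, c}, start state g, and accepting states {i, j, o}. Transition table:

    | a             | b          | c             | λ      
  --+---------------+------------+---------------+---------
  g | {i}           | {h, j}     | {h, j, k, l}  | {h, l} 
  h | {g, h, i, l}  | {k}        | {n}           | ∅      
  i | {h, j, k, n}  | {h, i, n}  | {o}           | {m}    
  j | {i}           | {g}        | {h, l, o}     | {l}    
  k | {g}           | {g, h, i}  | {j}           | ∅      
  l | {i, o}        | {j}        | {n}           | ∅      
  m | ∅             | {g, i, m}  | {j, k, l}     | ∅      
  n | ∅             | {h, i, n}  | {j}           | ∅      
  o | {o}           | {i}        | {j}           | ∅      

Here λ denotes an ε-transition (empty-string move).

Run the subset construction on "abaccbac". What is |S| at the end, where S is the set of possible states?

6

Start: ε-closure({g}) = {g, h, l}.
Read 'a': {g, h, l} → {g, h, i, l, m, o}.
Read 'b': {g, h, i, l, m, o} → {g, h, i, j, k, l, m, n}.
Read 'a': {g, h, i, j, k, l, m, n} → {g, h, i, j, k, l, m, n, o}.
Read 'c': {g, h, i, j, k, l, m, n, o} → {h, j, k, l, n, o}.
Read 'c': {h, j, k, l, n, o} → {h, j, l, n, o}.
Read 'b': {h, j, l, n, o} → {g, h, i, j, k, l, m, n}.
Read 'a': {g, h, i, j, k, l, m, n} → {g, h, i, j, k, l, m, n, o}.
Read 'c': {g, h, i, j, k, l, m, n, o} → {h, j, k, l, n, o}.
That set has 6 states.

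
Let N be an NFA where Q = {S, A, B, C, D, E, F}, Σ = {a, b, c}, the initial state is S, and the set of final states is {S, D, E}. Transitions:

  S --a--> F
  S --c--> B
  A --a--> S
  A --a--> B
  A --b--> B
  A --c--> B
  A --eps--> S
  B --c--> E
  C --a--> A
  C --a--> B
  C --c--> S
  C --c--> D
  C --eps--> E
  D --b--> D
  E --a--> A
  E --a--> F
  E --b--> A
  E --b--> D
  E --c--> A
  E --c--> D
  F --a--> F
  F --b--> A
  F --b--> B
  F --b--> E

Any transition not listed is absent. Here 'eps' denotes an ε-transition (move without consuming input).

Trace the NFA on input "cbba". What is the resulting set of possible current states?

∅

Start in {S}.
Read 'c': {S} → {B}.
Read 'b': {B} → ∅.
The set is empty and remains empty for the remaining 2 symbols.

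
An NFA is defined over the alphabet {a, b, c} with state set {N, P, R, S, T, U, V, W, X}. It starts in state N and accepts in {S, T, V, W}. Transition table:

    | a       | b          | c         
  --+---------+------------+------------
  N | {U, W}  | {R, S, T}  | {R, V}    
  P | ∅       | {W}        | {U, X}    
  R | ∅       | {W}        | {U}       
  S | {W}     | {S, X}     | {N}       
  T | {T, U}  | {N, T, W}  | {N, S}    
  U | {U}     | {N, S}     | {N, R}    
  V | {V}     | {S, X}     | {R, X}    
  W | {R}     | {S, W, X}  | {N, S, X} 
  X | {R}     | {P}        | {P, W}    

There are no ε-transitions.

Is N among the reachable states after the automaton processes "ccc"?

Yes

Start in {N}.
Read 'c': N→{R, V}; now {R, V}.
Read 'c': R→{U}, V→{R, X}; now {R, U, X}.
Read 'c': R→{U}, U→{N, R}, X→{P, W}; now {N, P, R, U, W}.
State N is in {N, P, R, U, W}.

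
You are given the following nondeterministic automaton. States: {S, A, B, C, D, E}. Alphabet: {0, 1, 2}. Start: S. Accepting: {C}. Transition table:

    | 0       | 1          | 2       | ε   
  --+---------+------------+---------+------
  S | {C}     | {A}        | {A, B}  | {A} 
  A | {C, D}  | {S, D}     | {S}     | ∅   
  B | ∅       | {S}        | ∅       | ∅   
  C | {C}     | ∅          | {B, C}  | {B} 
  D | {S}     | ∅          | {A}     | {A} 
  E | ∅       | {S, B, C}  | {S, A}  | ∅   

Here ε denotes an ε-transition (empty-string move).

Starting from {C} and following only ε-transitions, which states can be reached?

{B, C}

Begin with {C}.
ε-move C → B; add B.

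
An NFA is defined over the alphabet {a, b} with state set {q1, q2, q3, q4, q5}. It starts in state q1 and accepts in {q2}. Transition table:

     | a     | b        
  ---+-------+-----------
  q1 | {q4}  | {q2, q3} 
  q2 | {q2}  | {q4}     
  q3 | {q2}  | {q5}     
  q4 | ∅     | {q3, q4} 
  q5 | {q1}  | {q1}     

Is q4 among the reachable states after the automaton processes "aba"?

No

Start in {q1}.
Read 'a': q1→{q4}; now {q4}.
Read 'b': q4→{q3, q4}; now {q3, q4}.
Read 'a': q3→{q2}, q4→∅; now {q2}.
State q4 is not in {q2}.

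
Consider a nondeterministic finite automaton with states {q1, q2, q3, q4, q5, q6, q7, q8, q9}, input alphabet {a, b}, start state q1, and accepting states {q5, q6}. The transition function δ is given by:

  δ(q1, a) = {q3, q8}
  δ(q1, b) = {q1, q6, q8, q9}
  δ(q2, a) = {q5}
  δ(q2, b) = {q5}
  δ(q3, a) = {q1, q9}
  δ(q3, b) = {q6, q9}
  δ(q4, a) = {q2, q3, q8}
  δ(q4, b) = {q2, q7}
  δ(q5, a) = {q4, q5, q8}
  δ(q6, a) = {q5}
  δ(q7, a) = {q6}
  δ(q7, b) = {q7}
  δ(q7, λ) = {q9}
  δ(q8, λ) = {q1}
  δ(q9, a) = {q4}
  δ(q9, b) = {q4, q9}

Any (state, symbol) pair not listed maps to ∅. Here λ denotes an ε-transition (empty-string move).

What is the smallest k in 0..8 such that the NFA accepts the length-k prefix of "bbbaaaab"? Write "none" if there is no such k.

Start in {q1}.
Read 'b': q1→{q1, q6, q8, q9}; now {q1, q6, q8, q9}.
None of the earlier sets intersect F, but {q1, q6, q8, q9} does.

1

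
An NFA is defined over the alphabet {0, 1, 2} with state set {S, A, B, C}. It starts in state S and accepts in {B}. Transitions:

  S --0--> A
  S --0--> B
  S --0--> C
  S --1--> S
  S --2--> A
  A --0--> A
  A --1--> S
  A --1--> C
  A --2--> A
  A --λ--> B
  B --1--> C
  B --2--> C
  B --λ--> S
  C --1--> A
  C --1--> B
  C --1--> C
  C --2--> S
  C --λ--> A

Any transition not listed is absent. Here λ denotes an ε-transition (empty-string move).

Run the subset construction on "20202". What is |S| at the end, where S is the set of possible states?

Start in {S}.
Read '2': {S} → {S, A, B}.
Read '0': {S, A, B} → {S, A, B, C}.
Read '2': {S, A, B, C} → {S, A, B, C}.
Read '0': {S, A, B, C} → {S, A, B, C}.
Read '2': {S, A, B, C} → {S, A, B, C}.
That set has 4 states.

4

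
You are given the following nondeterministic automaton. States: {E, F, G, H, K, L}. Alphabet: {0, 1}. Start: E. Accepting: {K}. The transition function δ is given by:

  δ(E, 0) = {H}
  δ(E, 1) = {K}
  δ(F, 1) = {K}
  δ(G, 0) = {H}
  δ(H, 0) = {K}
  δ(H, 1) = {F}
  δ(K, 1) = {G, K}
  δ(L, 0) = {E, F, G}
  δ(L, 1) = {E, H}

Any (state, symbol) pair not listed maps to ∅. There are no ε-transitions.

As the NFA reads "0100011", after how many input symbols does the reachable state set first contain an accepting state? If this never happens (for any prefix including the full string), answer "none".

none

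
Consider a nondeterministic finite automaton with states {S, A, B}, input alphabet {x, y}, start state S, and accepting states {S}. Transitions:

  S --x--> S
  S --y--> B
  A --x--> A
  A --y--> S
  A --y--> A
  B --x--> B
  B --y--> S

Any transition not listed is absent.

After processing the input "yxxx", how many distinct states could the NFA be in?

Start in {S}.
Read 'y': S→{B}; now {B}.
Read 'x': B→{B}; now {B}.
Read 'x': B→{B}; now {B}.
Read 'x': B→{B}; now {B}.
That set has 1 state.

1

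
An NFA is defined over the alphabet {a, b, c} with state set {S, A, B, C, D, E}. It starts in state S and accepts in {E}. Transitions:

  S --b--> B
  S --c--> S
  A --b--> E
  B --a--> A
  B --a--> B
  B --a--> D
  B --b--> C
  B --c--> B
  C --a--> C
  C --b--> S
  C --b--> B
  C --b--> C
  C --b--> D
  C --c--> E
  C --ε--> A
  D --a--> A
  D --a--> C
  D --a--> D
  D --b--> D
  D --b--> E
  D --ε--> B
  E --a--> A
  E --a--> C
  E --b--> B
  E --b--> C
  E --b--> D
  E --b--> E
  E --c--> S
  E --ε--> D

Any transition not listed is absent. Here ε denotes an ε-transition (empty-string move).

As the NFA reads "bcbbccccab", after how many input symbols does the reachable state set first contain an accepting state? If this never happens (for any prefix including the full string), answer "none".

4

Start in {S}.
Read 'b': {S} → {B}.
Read 'c': {B} → {B}.
Read 'b': {B} → {A, C}.
Read 'b': {A, C} → {S, A, B, C, D, E}.
None of the earlier sets intersect F, but {S, A, B, C, D, E} does.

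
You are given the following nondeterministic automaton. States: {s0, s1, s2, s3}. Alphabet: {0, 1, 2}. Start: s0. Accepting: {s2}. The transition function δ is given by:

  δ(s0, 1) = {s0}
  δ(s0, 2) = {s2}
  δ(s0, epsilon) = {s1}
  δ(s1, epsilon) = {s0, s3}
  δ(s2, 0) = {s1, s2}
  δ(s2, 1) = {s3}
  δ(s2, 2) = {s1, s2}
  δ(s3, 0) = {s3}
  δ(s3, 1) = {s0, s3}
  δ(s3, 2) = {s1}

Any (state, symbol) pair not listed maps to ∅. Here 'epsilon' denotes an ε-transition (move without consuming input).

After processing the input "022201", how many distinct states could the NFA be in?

3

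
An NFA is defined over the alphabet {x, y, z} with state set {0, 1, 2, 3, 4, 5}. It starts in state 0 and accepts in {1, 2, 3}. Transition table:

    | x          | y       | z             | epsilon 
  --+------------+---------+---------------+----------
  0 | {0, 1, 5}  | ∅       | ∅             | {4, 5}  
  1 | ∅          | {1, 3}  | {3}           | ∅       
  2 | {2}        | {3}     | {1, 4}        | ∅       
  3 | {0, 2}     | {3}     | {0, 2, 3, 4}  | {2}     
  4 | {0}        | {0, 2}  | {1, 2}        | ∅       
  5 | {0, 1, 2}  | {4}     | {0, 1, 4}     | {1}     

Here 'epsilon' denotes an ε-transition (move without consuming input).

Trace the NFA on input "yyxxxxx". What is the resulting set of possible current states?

Start: ε-closure({0}) = {0, 1, 4, 5}.
Read 'y': {0, 1, 4, 5} → {0, 1, 2, 3, 4, 5}.
Read 'y': {0, 1, 2, 3, 4, 5} → {0, 1, 2, 3, 4, 5}.
Read 'x': {0, 1, 2, 3, 4, 5} → {0, 1, 2, 4, 5}.
Read 'x': {0, 1, 2, 4, 5} → {0, 1, 2, 4, 5}.
Read 'x': {0, 1, 2, 4, 5} → {0, 1, 2, 4, 5}.
Read 'x': {0, 1, 2, 4, 5} → {0, 1, 2, 4, 5}.
Read 'x': {0, 1, 2, 4, 5} → {0, 1, 2, 4, 5}.

{0, 1, 2, 4, 5}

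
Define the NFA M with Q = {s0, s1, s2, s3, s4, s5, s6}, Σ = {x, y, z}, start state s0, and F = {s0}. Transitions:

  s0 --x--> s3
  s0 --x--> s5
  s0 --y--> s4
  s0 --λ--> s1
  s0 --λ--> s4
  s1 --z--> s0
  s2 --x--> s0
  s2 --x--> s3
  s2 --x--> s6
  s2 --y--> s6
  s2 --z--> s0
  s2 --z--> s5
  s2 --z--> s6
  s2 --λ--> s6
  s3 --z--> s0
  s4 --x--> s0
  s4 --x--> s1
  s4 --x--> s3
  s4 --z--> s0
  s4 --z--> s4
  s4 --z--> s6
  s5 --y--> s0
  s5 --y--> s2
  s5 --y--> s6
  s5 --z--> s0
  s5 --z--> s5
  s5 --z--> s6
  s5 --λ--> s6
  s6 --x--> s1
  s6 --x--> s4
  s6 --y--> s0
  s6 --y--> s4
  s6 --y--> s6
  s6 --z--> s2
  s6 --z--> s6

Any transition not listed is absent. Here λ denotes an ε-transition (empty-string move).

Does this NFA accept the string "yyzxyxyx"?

No

Start: ε-closure({s0}) = {s0, s1, s4}.
Read 'y': s0→{s4}, s1→∅, s4→∅; now {s4}.
Read 'y': s4→∅; now ∅.
The set is empty and remains empty for the remaining 6 symbols.
The final set ∅ contains no accepting state.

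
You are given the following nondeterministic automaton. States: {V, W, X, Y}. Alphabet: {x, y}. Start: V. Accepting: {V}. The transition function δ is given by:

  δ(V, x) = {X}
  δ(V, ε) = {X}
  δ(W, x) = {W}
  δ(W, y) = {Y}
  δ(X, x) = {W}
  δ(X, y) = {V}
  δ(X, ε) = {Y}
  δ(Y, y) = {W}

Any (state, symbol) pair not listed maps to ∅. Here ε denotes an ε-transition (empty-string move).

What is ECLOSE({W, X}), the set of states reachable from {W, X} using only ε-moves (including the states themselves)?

{W, X, Y}

Begin with {W, X}.
ε-move X → Y; add Y.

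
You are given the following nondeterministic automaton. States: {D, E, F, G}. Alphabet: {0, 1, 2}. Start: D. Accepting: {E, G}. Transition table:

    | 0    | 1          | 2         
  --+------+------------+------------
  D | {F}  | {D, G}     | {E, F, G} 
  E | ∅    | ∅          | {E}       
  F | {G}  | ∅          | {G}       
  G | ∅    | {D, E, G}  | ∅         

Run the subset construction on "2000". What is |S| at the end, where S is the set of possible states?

Start in {D}.
Read '2': D→{E, F, G}; now {E, F, G}.
Read '0': E→∅, F→{G}, G→∅; now {G}.
Read '0': G→∅; now ∅.
The set is empty and remains empty for the remaining 1 symbol.
That set has 0 states.

0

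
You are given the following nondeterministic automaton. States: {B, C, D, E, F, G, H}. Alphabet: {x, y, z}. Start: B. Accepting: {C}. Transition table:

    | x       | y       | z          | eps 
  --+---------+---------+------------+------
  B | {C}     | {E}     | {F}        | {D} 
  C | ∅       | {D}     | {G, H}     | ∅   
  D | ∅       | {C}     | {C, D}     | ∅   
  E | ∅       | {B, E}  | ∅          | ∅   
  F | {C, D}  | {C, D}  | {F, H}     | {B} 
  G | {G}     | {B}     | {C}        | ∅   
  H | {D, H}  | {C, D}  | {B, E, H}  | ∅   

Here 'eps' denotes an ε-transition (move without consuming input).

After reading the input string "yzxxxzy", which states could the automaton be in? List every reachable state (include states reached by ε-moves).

{B, C, D, E}

Start: ε-closure({B}) = {B, D}.
Read 'y': B→{E}, D→{C}; now {C, E}.
Read 'z': C→{G, H}, E→∅; now {G, H}.
Read 'x': G→{G}, H→{D, H}; now {D, G, H}.
Read 'x': D→∅, G→{G}, H→{D, H}; now {D, G, H}.
Read 'x': D→∅, G→{G}, H→{D, H}; now {D, G, H}.
Read 'z': D→{C, D}, G→{C}, H→{B, E, H}; now {B, C, D, E, H}.
Read 'y': B→{E}, C→{D}, D→{C}, E→{B, E}, H→{C, D}; now {B, C, D, E}.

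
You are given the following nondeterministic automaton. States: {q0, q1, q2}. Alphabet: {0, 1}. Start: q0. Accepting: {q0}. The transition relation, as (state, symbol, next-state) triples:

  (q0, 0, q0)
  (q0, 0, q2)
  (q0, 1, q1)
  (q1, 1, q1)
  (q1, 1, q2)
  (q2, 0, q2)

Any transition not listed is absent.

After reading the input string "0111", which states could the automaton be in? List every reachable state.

{q1, q2}

Start in {q0}.
Read '0': {q0} → {q0, q2}.
Read '1': {q0, q2} → {q1}.
Read '1': {q1} → {q1, q2}.
Read '1': {q1, q2} → {q1, q2}.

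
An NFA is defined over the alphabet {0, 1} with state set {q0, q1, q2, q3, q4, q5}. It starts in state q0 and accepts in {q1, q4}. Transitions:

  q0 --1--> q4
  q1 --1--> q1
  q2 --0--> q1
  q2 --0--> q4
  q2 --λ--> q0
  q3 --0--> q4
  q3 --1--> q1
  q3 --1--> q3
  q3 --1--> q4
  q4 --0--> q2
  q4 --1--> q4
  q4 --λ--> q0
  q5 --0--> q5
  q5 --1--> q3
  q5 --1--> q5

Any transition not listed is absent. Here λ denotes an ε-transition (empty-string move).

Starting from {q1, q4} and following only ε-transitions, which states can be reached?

{q0, q1, q4}

Begin with {q1, q4}.
ε-move q4 → q0; add q0.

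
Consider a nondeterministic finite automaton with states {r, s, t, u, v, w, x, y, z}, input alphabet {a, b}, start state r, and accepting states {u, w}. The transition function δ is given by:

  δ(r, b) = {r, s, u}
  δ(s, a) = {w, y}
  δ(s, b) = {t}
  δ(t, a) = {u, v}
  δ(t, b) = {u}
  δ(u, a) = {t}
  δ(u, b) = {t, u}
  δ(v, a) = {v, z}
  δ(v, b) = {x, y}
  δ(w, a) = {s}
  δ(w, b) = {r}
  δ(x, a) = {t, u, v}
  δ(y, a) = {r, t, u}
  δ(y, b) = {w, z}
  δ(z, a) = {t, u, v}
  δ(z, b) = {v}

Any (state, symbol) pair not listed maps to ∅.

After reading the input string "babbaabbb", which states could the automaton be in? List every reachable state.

{r, s, t, u, v, w, z}

Start in {r}.
Read 'b': r→{r, s, u}; now {r, s, u}.
Read 'a': r→∅, s→{w, y}, u→{t}; now {t, w, y}.
Read 'b': t→{u}, w→{r}, y→{w, z}; now {r, u, w, z}.
Read 'b': r→{r, s, u}, u→{t, u}, w→{r}, z→{v}; now {r, s, t, u, v}.
Read 'a': r→∅, s→{w, y}, t→{u, v}, u→{t}, v→{v, z}; now {t, u, v, w, y, z}.
Read 'a': t→{u, v}, u→{t}, v→{v, z}, w→{s}, y→{r, t, u}, z→{t, u, v}; now {r, s, t, u, v, z}.
Read 'b': r→{r, s, u}, s→{t}, t→{u}, u→{t, u}, v→{x, y}, z→{v}; now {r, s, t, u, v, x, y}.
Read 'b': r→{r, s, u}, s→{t}, t→{u}, u→{t, u}, v→{x, y}, x→∅, y→{w, z}; now {r, s, t, u, w, x, y, z}.
Read 'b': r→{r, s, u}, s→{t}, t→{u}, u→{t, u}, w→{r}, x→∅, y→{w, z}, z→{v}; now {r, s, t, u, v, w, z}.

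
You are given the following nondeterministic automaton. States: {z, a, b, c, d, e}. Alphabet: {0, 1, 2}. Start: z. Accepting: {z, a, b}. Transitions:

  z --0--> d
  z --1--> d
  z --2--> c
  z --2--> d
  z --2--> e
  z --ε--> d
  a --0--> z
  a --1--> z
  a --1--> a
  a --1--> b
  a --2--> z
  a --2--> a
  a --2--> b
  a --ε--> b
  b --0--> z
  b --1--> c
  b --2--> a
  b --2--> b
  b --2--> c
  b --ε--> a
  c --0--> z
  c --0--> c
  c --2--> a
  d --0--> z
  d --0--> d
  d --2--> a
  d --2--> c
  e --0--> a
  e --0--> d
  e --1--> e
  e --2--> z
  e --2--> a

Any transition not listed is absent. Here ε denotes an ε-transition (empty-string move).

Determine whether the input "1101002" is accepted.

Start: ε-closure({z}) = {z, d}.
Read '1': z→{d}, d→∅; now {d}.
Read '1': d→∅; now ∅.
The set is empty and remains empty for the remaining 5 symbols.
The final set ∅ contains no accepting state.

No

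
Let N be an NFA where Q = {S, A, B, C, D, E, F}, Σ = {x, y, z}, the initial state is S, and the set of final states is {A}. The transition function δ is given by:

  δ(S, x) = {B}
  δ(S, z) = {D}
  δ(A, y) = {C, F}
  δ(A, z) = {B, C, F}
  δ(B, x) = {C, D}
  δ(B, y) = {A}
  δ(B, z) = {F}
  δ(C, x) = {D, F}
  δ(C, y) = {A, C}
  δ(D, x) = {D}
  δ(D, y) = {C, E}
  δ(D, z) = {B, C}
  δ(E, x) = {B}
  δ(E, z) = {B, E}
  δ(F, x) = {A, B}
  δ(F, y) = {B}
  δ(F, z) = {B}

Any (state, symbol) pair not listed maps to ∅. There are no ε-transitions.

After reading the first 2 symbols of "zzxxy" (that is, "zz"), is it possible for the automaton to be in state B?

Yes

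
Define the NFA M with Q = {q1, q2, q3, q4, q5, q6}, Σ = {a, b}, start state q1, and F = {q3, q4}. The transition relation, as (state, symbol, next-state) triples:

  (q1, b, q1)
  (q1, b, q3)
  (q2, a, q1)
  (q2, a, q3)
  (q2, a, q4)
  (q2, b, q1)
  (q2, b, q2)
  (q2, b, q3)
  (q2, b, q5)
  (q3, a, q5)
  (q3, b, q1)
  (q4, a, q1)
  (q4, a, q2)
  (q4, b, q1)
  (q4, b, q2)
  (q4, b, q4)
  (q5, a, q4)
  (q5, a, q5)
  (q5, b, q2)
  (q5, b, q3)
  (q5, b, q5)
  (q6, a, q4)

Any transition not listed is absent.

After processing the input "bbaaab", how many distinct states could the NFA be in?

Start in {q1}.
Read 'b': q1→{q1, q3}; now {q1, q3}.
Read 'b': q1→{q1, q3}, q3→{q1}; now {q1, q3}.
Read 'a': q1→∅, q3→{q5}; now {q5}.
Read 'a': q5→{q4, q5}; now {q4, q5}.
Read 'a': q4→{q1, q2}, q5→{q4, q5}; now {q1, q2, q4, q5}.
Read 'b': q1→{q1, q3}, q2→{q1, q2, q3, q5}, q4→{q1, q2, q4}, q5→{q2, q3, q5}; now {q1, q2, q3, q4, q5}.
That set has 5 states.

5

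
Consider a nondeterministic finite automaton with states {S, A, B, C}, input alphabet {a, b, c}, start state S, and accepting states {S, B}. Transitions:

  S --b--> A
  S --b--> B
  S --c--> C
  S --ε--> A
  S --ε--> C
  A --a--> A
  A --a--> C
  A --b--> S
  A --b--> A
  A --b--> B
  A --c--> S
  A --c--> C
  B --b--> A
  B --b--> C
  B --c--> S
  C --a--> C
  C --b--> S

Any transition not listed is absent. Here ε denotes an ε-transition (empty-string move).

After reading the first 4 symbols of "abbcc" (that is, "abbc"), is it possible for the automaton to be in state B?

No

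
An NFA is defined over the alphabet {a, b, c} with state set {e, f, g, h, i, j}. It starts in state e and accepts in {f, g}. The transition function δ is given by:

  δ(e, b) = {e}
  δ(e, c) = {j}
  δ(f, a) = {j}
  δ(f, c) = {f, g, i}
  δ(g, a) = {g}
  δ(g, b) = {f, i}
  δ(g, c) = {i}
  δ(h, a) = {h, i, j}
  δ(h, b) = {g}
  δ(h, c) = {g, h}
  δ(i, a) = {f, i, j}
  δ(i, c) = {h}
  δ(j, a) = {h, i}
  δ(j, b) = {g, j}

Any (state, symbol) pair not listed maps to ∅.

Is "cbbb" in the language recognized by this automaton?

Start in {e}.
Read 'c': e→{j}; now {j}.
Read 'b': j→{g, j}; now {g, j}.
Read 'b': g→{f, i}, j→{g, j}; now {f, g, i, j}.
Read 'b': f→∅, g→{f, i}, i→∅, j→{g, j}; now {f, g, i, j}.
The final set {f, g, i, j} contains the accepting states f, g.

Yes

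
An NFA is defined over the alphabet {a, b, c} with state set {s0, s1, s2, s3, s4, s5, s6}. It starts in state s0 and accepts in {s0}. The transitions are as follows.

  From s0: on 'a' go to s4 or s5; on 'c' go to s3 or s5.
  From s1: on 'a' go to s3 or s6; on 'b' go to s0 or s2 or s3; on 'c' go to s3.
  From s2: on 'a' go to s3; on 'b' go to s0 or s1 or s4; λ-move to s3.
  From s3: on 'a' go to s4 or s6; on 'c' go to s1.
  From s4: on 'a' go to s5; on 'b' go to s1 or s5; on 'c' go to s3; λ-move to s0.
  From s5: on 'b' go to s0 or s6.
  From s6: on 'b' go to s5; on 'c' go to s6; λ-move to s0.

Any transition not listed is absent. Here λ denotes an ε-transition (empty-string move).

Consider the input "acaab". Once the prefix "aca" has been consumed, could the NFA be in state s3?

No

Start in {s0}.
Read 'a': s0→{s4, s5}; union {s4, s5}; ε-closure = {s0, s4, s5}.
Read 'c': s0→{s3, s5}, s4→{s3}, s5→∅; now {s3, s5}.
Read 'a': s3→{s4, s6}, s5→∅; union {s4, s6}; ε-closure = {s0, s4, s6}.
State s3 is not in {s0, s4, s6}.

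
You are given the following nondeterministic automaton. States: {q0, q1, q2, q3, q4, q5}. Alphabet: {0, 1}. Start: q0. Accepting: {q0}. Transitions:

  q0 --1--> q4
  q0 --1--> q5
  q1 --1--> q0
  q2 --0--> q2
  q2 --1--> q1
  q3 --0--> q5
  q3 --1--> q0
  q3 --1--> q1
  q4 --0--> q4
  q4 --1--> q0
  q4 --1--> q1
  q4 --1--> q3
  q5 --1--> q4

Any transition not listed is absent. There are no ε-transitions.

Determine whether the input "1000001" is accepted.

Yes

Start in {q0}.
Read '1': {q0} → {q4, q5}.
Read '0': {q4, q5} → {q4}.
Read '0': {q4} → {q4}.
Read '0': {q4} → {q4}.
Read '0': {q4} → {q4}.
Read '0': {q4} → {q4}.
Read '1': {q4} → {q0, q1, q3}.
The final set {q0, q1, q3} contains the accepting state q0.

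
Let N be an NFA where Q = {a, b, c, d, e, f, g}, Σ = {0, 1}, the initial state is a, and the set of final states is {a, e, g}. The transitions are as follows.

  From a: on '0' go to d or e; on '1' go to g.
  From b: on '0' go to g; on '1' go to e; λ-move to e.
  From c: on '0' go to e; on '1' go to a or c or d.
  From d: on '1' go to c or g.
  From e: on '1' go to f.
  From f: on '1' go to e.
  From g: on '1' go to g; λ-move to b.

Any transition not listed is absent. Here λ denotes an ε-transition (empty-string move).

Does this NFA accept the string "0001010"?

No

Start in {a}.
Read '0': a→{d, e}; now {d, e}.
Read '0': d→∅, e→∅; now ∅.
The set is empty and remains empty for the remaining 5 symbols.
The final set ∅ contains no accepting state.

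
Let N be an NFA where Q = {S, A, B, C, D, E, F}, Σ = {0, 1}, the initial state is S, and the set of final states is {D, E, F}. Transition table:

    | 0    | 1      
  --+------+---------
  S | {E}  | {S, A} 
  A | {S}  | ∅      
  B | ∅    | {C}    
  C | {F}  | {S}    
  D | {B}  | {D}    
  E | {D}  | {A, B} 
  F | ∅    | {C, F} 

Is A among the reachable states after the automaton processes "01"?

Yes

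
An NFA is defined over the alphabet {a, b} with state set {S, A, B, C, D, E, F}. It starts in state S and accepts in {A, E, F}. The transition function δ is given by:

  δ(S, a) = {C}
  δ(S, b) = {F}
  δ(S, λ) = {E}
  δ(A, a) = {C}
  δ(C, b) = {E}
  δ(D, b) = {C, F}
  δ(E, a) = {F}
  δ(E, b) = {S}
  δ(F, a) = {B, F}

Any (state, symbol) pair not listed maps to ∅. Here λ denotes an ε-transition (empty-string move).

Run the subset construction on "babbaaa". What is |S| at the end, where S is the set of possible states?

2

Start: ε-closure({S}) = {S, E}.
Read 'b': {S, E} → {S, E, F}.
Read 'a': {S, E, F} → {B, C, F}.
Read 'b': {B, C, F} → {E}.
Read 'b': {E} → {S, E}.
Read 'a': {S, E} → {C, F}.
Read 'a': {C, F} → {B, F}.
Read 'a': {B, F} → {B, F}.
That set has 2 states.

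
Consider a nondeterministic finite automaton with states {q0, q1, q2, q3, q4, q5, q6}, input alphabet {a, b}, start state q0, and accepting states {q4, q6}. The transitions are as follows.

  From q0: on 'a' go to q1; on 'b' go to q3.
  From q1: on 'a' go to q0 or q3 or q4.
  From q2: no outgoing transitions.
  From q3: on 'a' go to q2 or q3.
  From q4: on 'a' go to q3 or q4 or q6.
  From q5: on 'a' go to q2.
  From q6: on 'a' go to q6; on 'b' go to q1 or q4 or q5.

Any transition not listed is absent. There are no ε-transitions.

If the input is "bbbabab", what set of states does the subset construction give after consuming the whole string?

Start in {q0}.
Read 'b': q0→{q3}; now {q3}.
Read 'b': q3→∅; now ∅.
The set is empty and remains empty for the remaining 5 symbols.

∅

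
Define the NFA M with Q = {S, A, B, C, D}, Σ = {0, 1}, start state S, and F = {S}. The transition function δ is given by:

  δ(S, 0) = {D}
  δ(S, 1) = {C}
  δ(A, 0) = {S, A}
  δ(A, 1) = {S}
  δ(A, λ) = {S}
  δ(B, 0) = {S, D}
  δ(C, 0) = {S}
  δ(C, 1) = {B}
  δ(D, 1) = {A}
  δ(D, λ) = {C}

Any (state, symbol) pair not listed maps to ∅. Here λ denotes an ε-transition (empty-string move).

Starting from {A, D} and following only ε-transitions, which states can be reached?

{S, A, C, D}

Begin with {A, D}.
ε-move A → S; add S.
ε-move D → C; add C.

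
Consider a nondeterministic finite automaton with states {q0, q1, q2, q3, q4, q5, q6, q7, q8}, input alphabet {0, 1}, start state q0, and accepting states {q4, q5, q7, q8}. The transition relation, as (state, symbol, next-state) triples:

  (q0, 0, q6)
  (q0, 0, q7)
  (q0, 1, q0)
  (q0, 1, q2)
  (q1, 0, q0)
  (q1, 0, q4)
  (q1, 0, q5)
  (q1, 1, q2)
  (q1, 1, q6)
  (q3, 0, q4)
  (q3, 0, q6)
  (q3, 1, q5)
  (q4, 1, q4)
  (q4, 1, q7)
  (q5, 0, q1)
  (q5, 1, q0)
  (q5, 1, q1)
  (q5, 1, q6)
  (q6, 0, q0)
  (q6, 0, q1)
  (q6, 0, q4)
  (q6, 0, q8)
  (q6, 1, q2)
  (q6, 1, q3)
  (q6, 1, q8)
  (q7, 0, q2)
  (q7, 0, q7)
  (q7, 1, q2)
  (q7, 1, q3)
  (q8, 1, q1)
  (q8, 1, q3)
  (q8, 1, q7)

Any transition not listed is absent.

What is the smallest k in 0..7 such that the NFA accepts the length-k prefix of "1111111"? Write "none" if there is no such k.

none

Start in {q0}.
Read '1': {q0} → {q0, q2}.
Read '1': {q0, q2} → {q0, q2}.
Read '1': {q0, q2} → {q0, q2}.
Read '1': {q0, q2} → {q0, q2}.
Read '1': {q0, q2} → {q0, q2}.
Read '1': {q0, q2} → {q0, q2}.
Read '1': {q0, q2} → {q0, q2}.
No reachable set along the way intersects F.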